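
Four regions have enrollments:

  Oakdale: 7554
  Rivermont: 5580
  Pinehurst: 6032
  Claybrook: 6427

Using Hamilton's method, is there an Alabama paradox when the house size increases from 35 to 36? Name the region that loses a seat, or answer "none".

none

At 35 seats: Oakdale 10, Rivermont 8, Pinehurst 8, Claybrook 9.
At 36 seats: Oakdale 11, Rivermont 8, Pinehurst 8, Claybrook 9.
No region's allocation decreased.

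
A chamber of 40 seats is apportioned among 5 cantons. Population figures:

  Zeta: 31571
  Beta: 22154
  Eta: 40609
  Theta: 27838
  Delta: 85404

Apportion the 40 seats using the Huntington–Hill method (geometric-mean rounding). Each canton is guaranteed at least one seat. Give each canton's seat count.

Zeta: 6, Beta: 4, Eta: 8, Theta: 5, Delta: 17

With divisor 5130: modified quotas Zeta 6.154, Beta 4.319, Eta 7.916, Theta 5.427, Delta 16.648.
Geometric-mean thresholds: Zeta √(6·7)=6.481, Beta √(4·5)=4.472, Eta √(7·8)=7.483, Theta √(5·6)=5.477, Delta √(16·17)=16.492.
Each quota rounded against its threshold gives Zeta 6, Beta 4, Eta 8, Theta 5, Delta 17 (total 40).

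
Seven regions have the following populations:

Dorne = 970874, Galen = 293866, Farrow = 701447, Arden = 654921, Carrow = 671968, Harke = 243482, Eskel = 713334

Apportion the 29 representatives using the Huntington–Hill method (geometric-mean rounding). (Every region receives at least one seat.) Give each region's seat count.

Dorne 6, Galen 2, Farrow 5, Arden 4, Carrow 5, Harke 2, Eskel 5

With divisor 150033: modified quotas Dorne 6.471, Galen 1.959, Farrow 4.675, Arden 4.365, Carrow 4.479, Harke 1.623, Eskel 4.755.
Geometric-mean thresholds: Dorne √(6·7)=6.481, Galen √(1·2)=1.414, Farrow √(4·5)=4.472, Arden √(4·5)=4.472, Carrow √(4·5)=4.472, Harke √(1·2)=1.414, Eskel √(4·5)=4.472.
Each quota rounded against its threshold gives Dorne 6, Galen 2, Farrow 5, Arden 4, Carrow 5, Harke 2, Eskel 5 (total 29).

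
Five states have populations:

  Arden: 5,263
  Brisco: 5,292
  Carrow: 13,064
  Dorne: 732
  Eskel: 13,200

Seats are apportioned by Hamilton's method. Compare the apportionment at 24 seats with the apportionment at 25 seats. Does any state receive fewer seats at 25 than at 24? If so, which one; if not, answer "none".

At 24 seats: Arden 3, Brisco 3, Carrow 8, Dorne 1, Eskel 9.
At 25 seats: Arden 3, Brisco 4, Carrow 9, Dorne 0, Eskel 9.
Dorne drops from 1 to 0.

Dorne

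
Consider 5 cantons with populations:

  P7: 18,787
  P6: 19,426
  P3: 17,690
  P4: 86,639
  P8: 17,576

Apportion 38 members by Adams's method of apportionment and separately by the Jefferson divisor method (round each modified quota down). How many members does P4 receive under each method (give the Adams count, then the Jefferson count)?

20 and 22

Adams: P7 5, P6 5, P3 4, P4 20, P8 4.
Jefferson: P7 4, P6 4, P3 4, P4 22, P8 4.
P4 gets 20 under Adams and 22 under Jefferson.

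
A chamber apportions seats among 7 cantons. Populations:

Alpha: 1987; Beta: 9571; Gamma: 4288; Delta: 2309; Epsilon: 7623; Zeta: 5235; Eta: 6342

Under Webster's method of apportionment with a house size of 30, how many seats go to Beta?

Standard divisor 37355/30 ≈ 1245.167; standard quotas: Alpha 1.596, Beta 7.687, Gamma 3.444, Delta 1.854, Epsilon 6.122, Zeta 4.204, Eta 5.093.
Rounding to the nearest integer gives Alpha 2, Beta 8, Gamma 3, Delta 2, Epsilon 6, Zeta 4, Eta 5 — total 30, matching the house size, so no adjustment is needed.
Beta receives 8.

8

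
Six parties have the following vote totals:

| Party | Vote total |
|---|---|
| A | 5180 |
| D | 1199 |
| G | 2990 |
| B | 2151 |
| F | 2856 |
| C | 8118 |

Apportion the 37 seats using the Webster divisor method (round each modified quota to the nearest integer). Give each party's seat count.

A 8, D 2, G 5, B 4, F 5, C 13

Standard divisor 22494/37 ≈ 607.946; standard quotas: A 8.520, D 1.972, G 4.918, B 3.538, F 4.698, C 13.353.
Rounding to the nearest integer gives 9, 2, 5, 4, 5, 13 = 38 seats, so the divisor must be adjusted.
With modified divisor 610.96: modified quotas A 8.478, D 1.962, G 4.894, B 3.521, F 4.675, C 13.287.
Rounding to the nearest integer: A 8, D 2, G 5, B 4, F 5, C 13 (total 37).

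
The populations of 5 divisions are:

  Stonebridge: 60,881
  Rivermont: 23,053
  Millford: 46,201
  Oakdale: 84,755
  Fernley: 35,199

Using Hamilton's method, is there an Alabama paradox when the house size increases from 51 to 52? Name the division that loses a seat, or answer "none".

At 51 seats: Stonebridge 12, Rivermont 5, Millford 10, Oakdale 17, Fernley 7.
At 52 seats: Stonebridge 13, Rivermont 5, Millford 9, Oakdale 18, Fernley 7.
Millford drops from 10 to 9.

Millford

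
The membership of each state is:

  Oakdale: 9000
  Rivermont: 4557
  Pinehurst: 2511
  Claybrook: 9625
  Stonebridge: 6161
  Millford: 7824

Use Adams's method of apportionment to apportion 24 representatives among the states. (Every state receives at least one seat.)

Oakdale 5, Rivermont 3, Pinehurst 2, Claybrook 5, Stonebridge 4, Millford 5

Standard divisor 39678/24 ≈ 1653.25; standard quotas: Oakdale 5.444, Rivermont 2.756, Pinehurst 1.519, Claybrook 5.822, Stonebridge 3.727, Millford 4.732.
Rounding up gives 6, 3, 2, 6, 4, 5 = 26 seats, so the divisor must be adjusted.
With modified divisor 1940: modified quotas Oakdale 4.639, Rivermont 2.349, Pinehurst 1.294, Claybrook 4.961, Stonebridge 3.176, Millford 4.033.
Rounding up: Oakdale 5, Rivermont 3, Pinehurst 2, Claybrook 5, Stonebridge 4, Millford 5 (total 24).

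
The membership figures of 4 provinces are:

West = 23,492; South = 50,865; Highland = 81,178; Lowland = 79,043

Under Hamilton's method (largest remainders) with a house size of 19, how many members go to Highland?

7

Total 234578; standard divisor 234578/19 ≈ 12346.211.
Standard quotas: West 1.9028, South 4.1199, Highland 6.5751, Lowland 6.4022.
Lower quotas: West 1, South 4, Highland 6, Lowland 6 (sum 17, leaving 2 seats).
Remainders in descending order: West 0.9028, Highland 0.5751, Lowland 0.4022, South 0.1199.
Largest remainders: West, Highland receive the extra seats.
Highland receives 7.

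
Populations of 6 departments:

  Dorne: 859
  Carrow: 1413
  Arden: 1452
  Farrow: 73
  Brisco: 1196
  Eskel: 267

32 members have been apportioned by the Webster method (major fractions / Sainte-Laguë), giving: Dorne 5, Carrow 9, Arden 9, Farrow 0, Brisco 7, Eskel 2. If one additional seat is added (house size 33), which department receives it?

Brisco

Priority for the next seat is population ÷ (current seats + 0.5).
Priorities: Dorne 156.182, Carrow 148.737, Arden 152.842, Farrow 146.000, Brisco 159.467, Eskel 106.800.
Highest priority: Brisco.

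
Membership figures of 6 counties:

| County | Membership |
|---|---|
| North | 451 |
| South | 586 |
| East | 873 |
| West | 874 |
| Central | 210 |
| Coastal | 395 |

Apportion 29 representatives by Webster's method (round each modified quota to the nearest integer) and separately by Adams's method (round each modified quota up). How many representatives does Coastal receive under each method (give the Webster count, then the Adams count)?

Webster: North 4, South 5, East 7, West 8, Central 2, Coastal 3.
Adams: North 4, South 5, East 7, West 7, Central 2, Coastal 4.
Coastal gets 3 under Webster and 4 under Adams.

3 and 4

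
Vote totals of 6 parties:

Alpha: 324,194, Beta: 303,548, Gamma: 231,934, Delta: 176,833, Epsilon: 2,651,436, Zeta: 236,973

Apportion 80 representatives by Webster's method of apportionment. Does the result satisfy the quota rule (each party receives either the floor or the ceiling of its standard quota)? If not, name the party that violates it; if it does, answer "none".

Standard quotas: Alpha 6.608, Beta 6.187, Gamma 4.727, Delta 3.604, Epsilon 54.043, Zeta 4.830.
Webster allocation: Alpha 7, Beta 6, Gamma 5, Delta 4, Epsilon 53, Zeta 5.
Epsilon has quota 54.043 (lower 54, upper 55) but receives 53 — outside the quota interval.

Epsilon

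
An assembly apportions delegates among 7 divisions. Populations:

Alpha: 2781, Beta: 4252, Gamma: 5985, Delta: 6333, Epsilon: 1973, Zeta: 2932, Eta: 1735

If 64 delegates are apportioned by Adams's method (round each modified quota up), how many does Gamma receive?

Standard divisor 25991/64 ≈ 406.109; standard quotas: Alpha 6.848, Beta 10.470, Gamma 14.737, Delta 15.594, Epsilon 4.858, Zeta 7.220, Eta 4.272.
Rounding up gives 7, 11, 15, 16, 5, 8, 5 = 67 seats, so the divisor must be adjusted.
With modified divisor 426.4: modified quotas Alpha 6.522, Beta 9.972, Gamma 14.036, Delta 14.852, Epsilon 4.627, Zeta 6.876, Eta 4.069.
Rounding up: Alpha 7, Beta 10, Gamma 15, Delta 15, Epsilon 5, Zeta 7, Eta 5 (total 64).
Gamma receives 15.

15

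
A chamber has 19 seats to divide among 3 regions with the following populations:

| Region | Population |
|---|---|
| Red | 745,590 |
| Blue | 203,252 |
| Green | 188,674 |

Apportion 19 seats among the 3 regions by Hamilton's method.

Red 13, Blue 3, Green 3

Standard divisor: 1137516 ÷ 19 ≈ 59869.263.
Standard quotas: Red 12.4536, Blue 3.3949, Green 3.1514.
Lower quotas: Red 12, Blue 3, Green 3 (sum 18, leaving 1 seat).
Remainders in descending order: Red 0.4536, Blue 0.3949, Green 0.1514.
Largest remainder: Red receives the extra seat.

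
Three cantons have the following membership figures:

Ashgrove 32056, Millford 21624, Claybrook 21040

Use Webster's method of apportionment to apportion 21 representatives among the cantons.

Ashgrove 9, Millford 6, Claybrook 6

Standard divisor 74720/21 ≈ 3558.095; standard quotas: Ashgrove 9.009, Millford 6.077, Claybrook 5.913.
Rounding to the nearest integer gives Ashgrove 9, Millford 6, Claybrook 6 — total 21, matching the house size, so no adjustment is needed.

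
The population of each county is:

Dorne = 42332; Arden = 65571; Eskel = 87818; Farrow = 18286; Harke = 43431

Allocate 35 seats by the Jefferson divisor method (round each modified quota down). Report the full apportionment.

Dorne 6; Arden 9; Eskel 12; Farrow 2; Harke 6

Standard divisor 257438/35 ≈ 7355.371; standard quotas: Dorne 5.755, Arden 8.915, Eskel 11.939, Farrow 2.486, Harke 5.905.
Rounding down gives 5, 8, 11, 2, 5 = 31 seats, so the divisor must be adjusted.
With modified divisor 6900: modified quotas Dorne 6.135, Arden 9.503, Eskel 12.727, Farrow 2.650, Harke 6.294.
Rounding down: Dorne 6, Arden 9, Eskel 12, Farrow 2, Harke 6 (total 35).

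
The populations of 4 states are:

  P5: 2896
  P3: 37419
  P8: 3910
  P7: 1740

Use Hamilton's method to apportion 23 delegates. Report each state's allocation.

P5=1; P3=19; P8=2; P7=1

Standard divisor: 45965 ÷ 23 ≈ 1998.478.
Standard quotas: P5 1.4491, P3 18.7237, P8 1.9565, P7 0.8707.
Lower quotas: P5 1, P3 18, P8 1, P7 0 (sum 20, leaving 3 seats).
Remainders in descending order: P8 0.9565, P7 0.8707, P3 0.7237, P5 0.4491.
Largest remainders: P8, P7, P3 receive the extra seats.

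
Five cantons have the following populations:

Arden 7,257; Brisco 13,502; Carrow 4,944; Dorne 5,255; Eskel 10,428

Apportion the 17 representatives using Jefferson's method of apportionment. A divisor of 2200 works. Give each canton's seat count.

With modified divisor 2200: modified quotas Arden 3.299, Brisco 6.137, Carrow 2.247, Dorne 2.389, Eskel 4.740.
Rounding down: Arden 3, Brisco 6, Carrow 2, Dorne 2, Eskel 4 (total 17).

Arden 3, Brisco 6, Carrow 2, Dorne 2, Eskel 4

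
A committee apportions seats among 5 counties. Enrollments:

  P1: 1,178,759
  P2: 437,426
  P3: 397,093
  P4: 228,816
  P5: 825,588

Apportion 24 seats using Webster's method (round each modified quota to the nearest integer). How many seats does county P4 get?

Standard divisor 3067682/24 ≈ 127820.083; standard quotas: P1 9.222, P2 3.422, P3 3.107, P4 1.790, P5 6.459.
Rounding to the nearest integer gives 9, 3, 3, 2, 6 = 23 seats, so the divisor must be adjusted.
With modified divisor 126000: modified quotas P1 9.355, P2 3.472, P3 3.152, P4 1.816, P5 6.552.
Rounding to the nearest integer: P1 9, P2 3, P3 3, P4 2, P5 7 (total 24).
P4 receives 2.

2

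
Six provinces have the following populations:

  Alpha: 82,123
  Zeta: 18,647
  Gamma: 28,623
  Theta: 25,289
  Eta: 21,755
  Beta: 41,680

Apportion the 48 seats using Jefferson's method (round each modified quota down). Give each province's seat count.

Standard divisor 218117/48 ≈ 4544.104; standard quotas: Alpha 18.072, Zeta 4.104, Gamma 6.299, Theta 5.565, Eta 4.788, Beta 9.172.
Rounding down gives 18, 4, 6, 5, 4, 9 = 46 seats, so the divisor must be adjusted.
With modified divisor 4300: modified quotas Alpha 19.098, Zeta 4.337, Gamma 6.657, Theta 5.881, Eta 5.059, Beta 9.693.
Rounding down: Alpha 19, Zeta 4, Gamma 6, Theta 5, Eta 5, Beta 9 (total 48).

Alpha 19; Zeta 4; Gamma 6; Theta 5; Eta 5; Beta 9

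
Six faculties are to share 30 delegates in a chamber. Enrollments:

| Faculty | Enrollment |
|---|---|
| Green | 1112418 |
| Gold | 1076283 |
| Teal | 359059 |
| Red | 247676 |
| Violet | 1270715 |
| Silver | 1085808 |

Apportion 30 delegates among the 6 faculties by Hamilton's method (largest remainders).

The standard divisor is 5151959/30 ≈ 171731.967.
Standard quotas: Green 6.4776, Gold 6.2672, Teal 2.0908, Red 1.4422, Violet 7.3994, Silver 6.3227.
Lower quotas: Green 6, Gold 6, Teal 2, Red 1, Violet 7, Silver 6 (sum 28, leaving 2 seats).
Remainders in descending order: Green 0.4776, Red 0.4422, Violet 0.3994, Silver 0.3227, Gold 0.2672, Teal 0.0908.
Largest remainders: Green, Red receive the extra seats.

Green: 7, Gold: 6, Teal: 2, Red: 2, Violet: 7, Silver: 6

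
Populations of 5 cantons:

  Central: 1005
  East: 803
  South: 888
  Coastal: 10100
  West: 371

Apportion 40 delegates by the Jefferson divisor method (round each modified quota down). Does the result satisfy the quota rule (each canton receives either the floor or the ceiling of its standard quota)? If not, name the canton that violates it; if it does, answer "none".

Coastal

Standard quotas: Central 3.053, East 2.439, South 2.698, Coastal 30.683, West 1.127.
Jefferson allocation: Central 3, East 2, South 2, Coastal 32, West 1.
Coastal has quota 30.683 (lower 30, upper 31) but receives 32 — outside the quota interval.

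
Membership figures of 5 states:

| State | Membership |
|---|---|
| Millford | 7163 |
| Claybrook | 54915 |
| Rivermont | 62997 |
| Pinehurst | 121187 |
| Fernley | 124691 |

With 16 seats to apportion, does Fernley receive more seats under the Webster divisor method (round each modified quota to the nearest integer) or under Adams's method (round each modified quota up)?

Webster

Webster: Millford 0, Claybrook 2, Rivermont 3, Pinehurst 5, Fernley 6.
Adams: Millford 1, Claybrook 2, Rivermont 3, Pinehurst 5, Fernley 5.
Fernley gets 6 under Webster and 5 under Adams.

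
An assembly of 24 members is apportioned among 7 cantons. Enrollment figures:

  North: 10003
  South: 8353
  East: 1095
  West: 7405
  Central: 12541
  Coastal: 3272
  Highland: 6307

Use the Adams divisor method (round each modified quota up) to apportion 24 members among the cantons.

Standard divisor 48976/24 ≈ 2040.667; standard quotas: North 4.902, South 4.093, East 0.537, West 3.629, Central 6.146, Coastal 1.603, Highland 3.091.
Rounding up gives 5, 5, 1, 4, 7, 2, 4 = 28 seats, so the divisor must be adjusted.
With modified divisor 2485: modified quotas North 4.025, South 3.361, East 0.441, West 2.980, Central 5.047, Coastal 1.317, Highland 2.538.
Rounding up: North 5, South 4, East 1, West 3, Central 6, Coastal 2, Highland 3 (total 24).

North 5, South 4, East 1, West 3, Central 6, Coastal 2, Highland 3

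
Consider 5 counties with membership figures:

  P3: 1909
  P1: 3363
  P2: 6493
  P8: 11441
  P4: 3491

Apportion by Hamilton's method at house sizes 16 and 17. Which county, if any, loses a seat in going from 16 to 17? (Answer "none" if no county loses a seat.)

At 16 seats: P3 1, P1 2, P2 4, P8 7, P4 2.
At 17 seats: P3 1, P1 2, P2 4, P8 8, P4 2.
No county's allocation decreased.

none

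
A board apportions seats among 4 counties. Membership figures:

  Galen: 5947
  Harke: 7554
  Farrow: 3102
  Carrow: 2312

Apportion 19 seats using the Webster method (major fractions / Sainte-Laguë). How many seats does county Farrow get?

3

Standard divisor 18915/19 ≈ 995.526; standard quotas: Galen 5.974, Harke 7.588, Farrow 3.116, Carrow 2.322.
Rounding to the nearest integer gives Galen 6, Harke 8, Farrow 3, Carrow 2 — total 19, matching the house size, so no adjustment is needed.
Farrow receives 3.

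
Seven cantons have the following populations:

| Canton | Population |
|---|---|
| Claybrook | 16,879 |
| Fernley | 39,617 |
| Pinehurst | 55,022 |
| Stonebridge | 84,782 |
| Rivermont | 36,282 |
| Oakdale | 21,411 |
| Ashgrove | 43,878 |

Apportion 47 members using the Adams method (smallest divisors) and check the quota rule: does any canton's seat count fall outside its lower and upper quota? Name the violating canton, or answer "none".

none

Standard quotas: Claybrook 2.663, Fernley 6.251, Pinehurst 8.682, Stonebridge 13.377, Rivermont 5.725, Oakdale 3.378, Ashgrove 6.923.
Adams allocation: Claybrook 3, Fernley 6, Pinehurst 8, Stonebridge 13, Rivermont 6, Oakdale 4, Ashgrove 7.
Every allocation lies between the lower and upper quota.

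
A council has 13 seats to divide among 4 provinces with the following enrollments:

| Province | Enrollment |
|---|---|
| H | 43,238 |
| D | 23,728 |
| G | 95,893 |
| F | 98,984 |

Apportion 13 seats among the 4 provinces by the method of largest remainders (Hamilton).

H: 2; D: 1; G: 5; F: 5

Total 261843; standard divisor 261843/13 ≈ 20141.769.
Standard quotas: H 2.1467, D 1.1780, G 4.7609, F 4.9144.
Lower quotas: H 2, D 1, G 4, F 4 (sum 11, leaving 2 seats).
Remainders in descending order: F 0.9144, G 0.7609, D 0.1780, H 0.1467.
Largest remainders: F, G receive the extra seats.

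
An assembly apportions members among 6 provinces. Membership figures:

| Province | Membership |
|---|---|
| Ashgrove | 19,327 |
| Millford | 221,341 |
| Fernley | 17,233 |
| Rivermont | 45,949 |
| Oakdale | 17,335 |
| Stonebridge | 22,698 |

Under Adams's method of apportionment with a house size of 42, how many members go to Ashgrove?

3

Standard divisor 343883/42 ≈ 8187.69; standard quotas: Ashgrove 2.360, Millford 27.033, Fernley 2.105, Rivermont 5.612, Oakdale 2.117, Stonebridge 2.772.
Rounding up gives 3, 28, 3, 6, 3, 3 = 46 seats, so the divisor must be adjusted.
With modified divisor 8800: modified quotas Ashgrove 2.196, Millford 25.152, Fernley 1.958, Rivermont 5.221, Oakdale 1.970, Stonebridge 2.579.
Rounding up: Ashgrove 3, Millford 26, Fernley 2, Rivermont 6, Oakdale 2, Stonebridge 3 (total 42).
Ashgrove receives 3.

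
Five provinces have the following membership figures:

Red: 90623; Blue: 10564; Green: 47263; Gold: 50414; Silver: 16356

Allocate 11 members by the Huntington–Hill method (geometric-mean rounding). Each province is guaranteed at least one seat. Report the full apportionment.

Red 4; Blue 1; Green 2; Gold 3; Silver 1

With divisor 20423: modified quotas Red 4.437, Blue 0.517, Green 2.314, Gold 2.468, Silver 0.801.
Geometric-mean thresholds: Red √(4·5)=4.472, Blue (min 1), Green √(2·3)=2.449, Gold √(2·3)=2.449, Silver (min 1).
Each quota rounded against its threshold gives Red 4, Blue 1, Green 2, Gold 3, Silver 1 (total 11).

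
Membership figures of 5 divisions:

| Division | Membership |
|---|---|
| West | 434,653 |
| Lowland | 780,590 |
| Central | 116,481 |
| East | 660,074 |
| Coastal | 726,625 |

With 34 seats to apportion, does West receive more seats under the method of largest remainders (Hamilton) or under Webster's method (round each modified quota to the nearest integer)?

Webster

Hamilton: West 5, Lowland 10, Central 2, East 8, Coastal 9.
Webster: West 6, Lowland 10, Central 1, East 8, Coastal 9.
West gets 5 under Hamilton and 6 under Webster.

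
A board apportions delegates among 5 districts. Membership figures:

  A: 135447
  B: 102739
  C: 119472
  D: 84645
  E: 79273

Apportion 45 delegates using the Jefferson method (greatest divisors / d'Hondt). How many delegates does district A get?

Standard divisor 521576/45 ≈ 11590.578; standard quotas: A 11.686, B 8.864, C 10.308, D 7.303, E 6.839.
Rounding down gives 11, 8, 10, 7, 6 = 42 seats, so the divisor must be adjusted.
With modified divisor 11100: modified quotas A 12.202, B 9.256, C 10.763, D 7.626, E 7.142.
Rounding down: A 12, B 9, C 10, D 7, E 7 (total 45).
A receives 12.

12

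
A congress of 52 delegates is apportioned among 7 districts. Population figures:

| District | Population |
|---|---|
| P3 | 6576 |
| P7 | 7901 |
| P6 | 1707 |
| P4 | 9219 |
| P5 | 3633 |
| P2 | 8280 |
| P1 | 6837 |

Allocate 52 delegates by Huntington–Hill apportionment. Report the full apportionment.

P3 8, P7 9, P6 2, P4 11, P5 4, P2 10, P1 8

With divisor 853: modified quotas P3 7.709, P7 9.263, P6 2.001, P4 10.808, P5 4.259, P2 9.707, P1 8.015.
Geometric-mean thresholds: P3 √(7·8)=7.483, P7 √(9·10)=9.487, P6 √(2·3)=2.449, P4 √(10·11)=10.488, P5 √(4·5)=4.472, P2 √(9·10)=9.487, P1 √(8·9)=8.485.
Each quota rounded against its threshold gives P3 8, P7 9, P6 2, P4 11, P5 4, P2 10, P1 8 (total 52).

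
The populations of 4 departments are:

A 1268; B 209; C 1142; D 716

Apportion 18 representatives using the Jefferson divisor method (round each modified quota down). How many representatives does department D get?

Standard divisor 3335/18 ≈ 185.278; standard quotas: A 6.844, B 1.128, C 6.164, D 3.864.
Rounding down gives 6, 1, 6, 3 = 16 seats, so the divisor must be adjusted.
With modified divisor 170: modified quotas A 7.459, B 1.229, C 6.718, D 4.212.
Rounding down: A 7, B 1, C 6, D 4 (total 18).
D receives 4.

4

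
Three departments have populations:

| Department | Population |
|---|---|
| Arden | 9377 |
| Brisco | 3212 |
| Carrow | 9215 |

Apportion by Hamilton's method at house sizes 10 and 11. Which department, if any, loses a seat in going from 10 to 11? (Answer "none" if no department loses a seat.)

Brisco

At 10 seats: Arden 4, Brisco 2, Carrow 4.
At 11 seats: Arden 5, Brisco 1, Carrow 5.
Brisco drops from 2 to 1.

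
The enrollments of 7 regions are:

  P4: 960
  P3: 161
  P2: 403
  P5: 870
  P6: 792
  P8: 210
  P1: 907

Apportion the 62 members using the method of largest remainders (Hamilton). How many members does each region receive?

Standard divisor: 4303 ÷ 62 ≈ 69.403.
Standard quotas: P4 13.832, P3 2.320, P2 5.807, P5 12.535, P6 11.412, P8 3.026, P1 13.069.
Lower quotas: P4 13, P3 2, P2 5, P5 12, P6 11, P8 3, P1 13 (sum 59, leaving 3 seats).
Remainders in descending order: P4 0.832, P2 0.807, P5 0.535, P6 0.412, P3 0.320, P1 0.069, P8 0.026.
The surplus seats go to P4, P2, P5.

P4 14; P3 2; P2 6; P5 13; P6 11; P8 3; P1 13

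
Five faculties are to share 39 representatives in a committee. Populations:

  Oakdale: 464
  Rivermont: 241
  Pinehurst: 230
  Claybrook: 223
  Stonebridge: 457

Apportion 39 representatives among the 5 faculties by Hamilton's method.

Oakdale=11, Rivermont=6, Pinehurst=6, Claybrook=5, Stonebridge=11

Standard divisor: 1615 ÷ 39 ≈ 41.41.
Standard quotas: Oakdale 11.205, Rivermont 5.820, Pinehurst 5.554, Claybrook 5.385, Stonebridge 11.036.
Lower quotas: Oakdale 11, Rivermont 5, Pinehurst 5, Claybrook 5, Stonebridge 11 (sum 37, leaving 2 seats).
Remainders in descending order: Rivermont 0.820, Pinehurst 0.554, Claybrook 0.385, Oakdale 0.205, Stonebridge 0.036.
Largest remainders: Rivermont, Pinehurst receive the extra seats.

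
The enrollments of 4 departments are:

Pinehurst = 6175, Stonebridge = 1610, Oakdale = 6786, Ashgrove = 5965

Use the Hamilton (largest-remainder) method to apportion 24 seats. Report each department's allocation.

Pinehurst: 7; Stonebridge: 2; Oakdale: 8; Ashgrove: 7

The standard divisor is 20536/24 ≈ 855.667.
Standard quotas: Pinehurst 7.2166, Stonebridge 1.8816, Oakdale 7.9307, Ashgrove 6.9712.
Lower quotas: Pinehurst 7, Stonebridge 1, Oakdale 7, Ashgrove 6 (sum 21, leaving 3 seats).
Remainders in descending order: Ashgrove 0.9712, Oakdale 0.9307, Stonebridge 0.8816, Pinehurst 0.2166.
Largest remainders: Ashgrove, Oakdale, Stonebridge receive the extra seats.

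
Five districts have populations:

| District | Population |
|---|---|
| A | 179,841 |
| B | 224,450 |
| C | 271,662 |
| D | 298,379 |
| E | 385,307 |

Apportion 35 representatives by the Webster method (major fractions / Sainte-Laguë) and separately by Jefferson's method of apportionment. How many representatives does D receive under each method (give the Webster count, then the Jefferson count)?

7 and 8

Webster: A 5, B 6, C 7, D 7, E 10.
Jefferson: A 4, B 6, C 7, D 8, E 10.
D gets 7 under Webster and 8 under Jefferson.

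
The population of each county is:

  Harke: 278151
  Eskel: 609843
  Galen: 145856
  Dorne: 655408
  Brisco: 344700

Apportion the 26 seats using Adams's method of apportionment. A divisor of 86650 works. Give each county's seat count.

Harke=4, Eskel=8, Galen=2, Dorne=8, Brisco=4

With modified divisor 86650: modified quotas Harke 3.210, Eskel 7.038, Galen 1.683, Dorne 7.564, Brisco 3.978.
Rounding up: Harke 4, Eskel 8, Galen 2, Dorne 8, Brisco 4 (total 26).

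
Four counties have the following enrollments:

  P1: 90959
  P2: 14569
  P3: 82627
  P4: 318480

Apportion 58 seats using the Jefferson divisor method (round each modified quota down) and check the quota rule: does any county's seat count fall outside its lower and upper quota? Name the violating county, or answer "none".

Standard quotas: P1 10.413, P2 1.668, P3 9.459, P4 36.460.
Jefferson allocation: P1 10, P2 1, P3 9, P4 38.
P4 has quota 36.460 (lower 36, upper 37) but receives 38 — outside the quota interval.

P4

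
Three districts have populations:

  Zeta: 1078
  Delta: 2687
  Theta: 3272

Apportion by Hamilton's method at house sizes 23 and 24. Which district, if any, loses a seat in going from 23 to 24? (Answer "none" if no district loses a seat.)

none

At 23 seats: Zeta 3, Delta 9, Theta 11.
At 24 seats: Zeta 4, Delta 9, Theta 11.
No district's allocation decreased.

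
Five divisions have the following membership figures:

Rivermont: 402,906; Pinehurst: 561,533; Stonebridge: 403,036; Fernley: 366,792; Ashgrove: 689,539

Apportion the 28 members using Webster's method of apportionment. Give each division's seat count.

Rivermont 5; Pinehurst 6; Stonebridge 5; Fernley 4; Ashgrove 8

Standard divisor 2423806/28 ≈ 86564.5; standard quotas: Rivermont 4.654, Pinehurst 6.487, Stonebridge 4.656, Fernley 4.237, Ashgrove 7.966.
Rounding to the nearest integer gives Rivermont 5, Pinehurst 6, Stonebridge 5, Fernley 4, Ashgrove 8 — total 28, matching the house size, so no adjustment is needed.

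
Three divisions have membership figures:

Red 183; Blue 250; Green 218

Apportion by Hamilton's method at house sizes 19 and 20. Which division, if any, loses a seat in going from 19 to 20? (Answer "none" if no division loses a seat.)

At 19 seats: Red 5, Blue 7, Green 7.
At 20 seats: Red 5, Blue 8, Green 7.
No division's allocation decreased.

none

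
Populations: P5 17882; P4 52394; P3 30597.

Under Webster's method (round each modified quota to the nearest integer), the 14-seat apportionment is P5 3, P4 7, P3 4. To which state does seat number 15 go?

P4

Priority for the next seat is population ÷ (current seats + 0.5).
Priorities: P5 5109.143, P4 6985.867, P3 6799.333.
Highest priority: P4.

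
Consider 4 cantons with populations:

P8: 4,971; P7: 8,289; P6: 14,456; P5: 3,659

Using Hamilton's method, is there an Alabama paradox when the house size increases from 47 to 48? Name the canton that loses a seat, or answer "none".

At 47 seats: P8 7, P7 12, P6 22, P5 6.
At 48 seats: P8 8, P7 13, P6 22, P5 5.
P5 drops from 6 to 5.

P5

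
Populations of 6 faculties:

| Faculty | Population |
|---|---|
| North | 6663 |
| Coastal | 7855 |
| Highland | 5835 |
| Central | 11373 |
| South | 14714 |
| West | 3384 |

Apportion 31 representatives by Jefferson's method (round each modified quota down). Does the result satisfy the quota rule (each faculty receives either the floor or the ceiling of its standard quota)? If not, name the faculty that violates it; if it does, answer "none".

Standard quotas: North 4.146, Coastal 4.887, Highland 3.630, Central 7.076, South 9.155, West 2.105.
Jefferson allocation: North 4, Coastal 5, Highland 3, Central 7, South 10, West 2.
Every allocation lies between the lower and upper quota.

none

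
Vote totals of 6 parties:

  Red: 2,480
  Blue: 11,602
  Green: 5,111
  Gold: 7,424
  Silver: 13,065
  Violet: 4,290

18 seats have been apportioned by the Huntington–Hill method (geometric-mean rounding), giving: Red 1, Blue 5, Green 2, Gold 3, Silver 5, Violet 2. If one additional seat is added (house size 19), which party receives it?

Silver

Priority for the next seat is population ÷ (√(s·(s+1))).
Priorities: Red 1753.625, Blue 2118.226, Green 2086.557, Gold 2143.124, Silver 2385.332, Violet 1751.385.
Highest priority: Silver.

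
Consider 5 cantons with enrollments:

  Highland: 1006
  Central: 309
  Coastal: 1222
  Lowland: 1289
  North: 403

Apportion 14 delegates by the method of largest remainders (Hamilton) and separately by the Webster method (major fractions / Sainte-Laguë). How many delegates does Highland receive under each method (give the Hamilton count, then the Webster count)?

Hamilton: Highland 3, Central 1, Coastal 4, Lowland 4, North 2.
Webster: Highland 4, Central 1, Coastal 4, Lowland 4, North 1.
Highland gets 3 under Hamilton and 4 under Webster.

3 and 4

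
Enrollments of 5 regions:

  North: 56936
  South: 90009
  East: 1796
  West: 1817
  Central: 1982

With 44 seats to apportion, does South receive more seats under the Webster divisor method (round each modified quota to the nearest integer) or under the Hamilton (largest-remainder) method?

Webster: North 16, South 25, East 1, West 1, Central 1.
Hamilton: North 16, South 26, East 0, West 1, Central 1.
South gets 25 under Webster and 26 under Hamilton.

Hamilton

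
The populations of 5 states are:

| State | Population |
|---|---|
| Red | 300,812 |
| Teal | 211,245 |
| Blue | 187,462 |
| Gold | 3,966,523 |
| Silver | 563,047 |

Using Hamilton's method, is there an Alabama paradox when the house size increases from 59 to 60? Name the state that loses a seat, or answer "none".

Red

At 59 seats: Red 4, Teal 2, Blue 2, Gold 45, Silver 6.
At 60 seats: Red 3, Teal 2, Blue 2, Gold 46, Silver 7.
Red drops from 4 to 3.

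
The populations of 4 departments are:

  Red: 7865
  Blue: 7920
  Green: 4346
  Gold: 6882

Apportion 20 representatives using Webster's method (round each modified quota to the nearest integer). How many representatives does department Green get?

Standard divisor 27013/20 ≈ 1350.65; standard quotas: Red 5.823, Blue 5.864, Green 3.218, Gold 5.095.
Rounding to the nearest integer gives Red 6, Blue 6, Green 3, Gold 5 — total 20, matching the house size, so no adjustment is needed.
Green receives 3.

3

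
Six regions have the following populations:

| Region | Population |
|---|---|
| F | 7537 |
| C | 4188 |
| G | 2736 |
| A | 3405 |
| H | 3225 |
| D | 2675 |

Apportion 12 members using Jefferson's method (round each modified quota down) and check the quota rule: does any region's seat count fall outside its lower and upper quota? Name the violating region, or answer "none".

Standard quotas: F 3.806, C 2.115, G 1.381, A 1.719, H 1.628, D 1.351.
Jefferson allocation: F 4, C 2, G 1, A 2, H 2, D 1.
Every allocation lies between the lower and upper quota.

none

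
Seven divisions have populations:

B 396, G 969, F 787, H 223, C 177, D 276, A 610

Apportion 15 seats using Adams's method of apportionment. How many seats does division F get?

Standard divisor 3438/15 ≈ 229.2; standard quotas: B 1.728, G 4.228, F 3.434, H 0.973, C 0.772, D 1.204, A 2.661.
Rounding up gives 2, 5, 4, 1, 1, 2, 3 = 18 seats, so the divisor must be adjusted.
With modified divisor 300: modified quotas B 1.320, G 3.230, F 2.623, H 0.743, C 0.590, D 0.920, A 2.033.
Rounding up: B 2, G 4, F 3, H 1, C 1, D 1, A 3 (total 15).
F receives 3.

3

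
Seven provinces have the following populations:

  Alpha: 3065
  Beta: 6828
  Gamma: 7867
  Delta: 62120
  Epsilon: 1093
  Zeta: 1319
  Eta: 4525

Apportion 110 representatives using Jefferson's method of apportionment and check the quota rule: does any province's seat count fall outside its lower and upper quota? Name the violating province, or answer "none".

Delta

Standard quotas: Alpha 3.883, Beta 8.651, Gamma 9.968, Delta 78.708, Epsilon 1.385, Zeta 1.671, Eta 5.733.
Jefferson allocation: Alpha 4, Beta 8, Gamma 10, Delta 81, Epsilon 1, Zeta 1, Eta 5.
Delta has quota 78.708 (lower 78, upper 79) but receives 81 — outside the quota interval.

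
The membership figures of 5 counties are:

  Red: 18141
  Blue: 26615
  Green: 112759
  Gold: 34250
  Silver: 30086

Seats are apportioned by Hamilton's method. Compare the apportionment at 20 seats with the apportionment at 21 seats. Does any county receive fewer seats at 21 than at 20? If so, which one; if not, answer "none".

none

At 20 seats: Red 2, Blue 2, Green 10, Gold 3, Silver 3.
At 21 seats: Red 2, Blue 2, Green 11, Gold 3, Silver 3.
No county's allocation decreased.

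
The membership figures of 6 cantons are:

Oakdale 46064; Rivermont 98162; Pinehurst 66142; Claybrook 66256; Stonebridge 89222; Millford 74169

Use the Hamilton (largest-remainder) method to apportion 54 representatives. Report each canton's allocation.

Oakdale=6, Rivermont=12, Pinehurst=8, Claybrook=8, Stonebridge=11, Millford=9

Total 440015; standard divisor 440015/54 ≈ 8148.426.
Standard quotas: Oakdale 5.6531, Rivermont 12.0467, Pinehurst 8.1172, Claybrook 8.1311, Stonebridge 10.9496, Millford 9.1022.
Lower quotas: Oakdale 5, Rivermont 12, Pinehurst 8, Claybrook 8, Stonebridge 10, Millford 9 (sum 52, leaving 2 seats).
Remainders in descending order: Stonebridge 0.9496, Oakdale 0.6531, Claybrook 0.1311, Pinehurst 0.1172, Millford 0.1022, Rivermont 0.0467.
The surplus seats go to Stonebridge, Oakdale.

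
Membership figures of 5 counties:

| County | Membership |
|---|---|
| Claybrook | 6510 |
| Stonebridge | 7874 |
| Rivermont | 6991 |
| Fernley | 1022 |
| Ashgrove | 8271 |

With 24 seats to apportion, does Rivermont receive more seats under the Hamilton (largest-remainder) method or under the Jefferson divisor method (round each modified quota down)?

Hamilton: Claybrook 5, Stonebridge 6, Rivermont 5, Fernley 1, Ashgrove 7.
Jefferson: Claybrook 5, Stonebridge 6, Rivermont 6, Fernley 0, Ashgrove 7.
Rivermont gets 5 under Hamilton and 6 under Jefferson.

Jefferson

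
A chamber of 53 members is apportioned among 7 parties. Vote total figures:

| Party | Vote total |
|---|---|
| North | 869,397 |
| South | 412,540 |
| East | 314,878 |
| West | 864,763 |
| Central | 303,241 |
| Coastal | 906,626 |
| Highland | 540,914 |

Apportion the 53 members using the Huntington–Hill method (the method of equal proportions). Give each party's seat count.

With divisor 80682: modified quotas North 10.776, South 5.113, East 3.903, West 10.718, Central 3.758, Coastal 11.237, Highland 6.704.
Geometric-mean thresholds: North √(10·11)=10.488, South √(5·6)=5.477, East √(3·4)=3.464, West √(10·11)=10.488, Central √(3·4)=3.464, Coastal √(11·12)=11.489, Highland √(6·7)=6.481.
Each quota rounded against its threshold gives North 11, South 5, East 4, West 11, Central 4, Coastal 11, Highland 7 (total 53).

North 11, South 5, East 4, West 11, Central 4, Coastal 11, Highland 7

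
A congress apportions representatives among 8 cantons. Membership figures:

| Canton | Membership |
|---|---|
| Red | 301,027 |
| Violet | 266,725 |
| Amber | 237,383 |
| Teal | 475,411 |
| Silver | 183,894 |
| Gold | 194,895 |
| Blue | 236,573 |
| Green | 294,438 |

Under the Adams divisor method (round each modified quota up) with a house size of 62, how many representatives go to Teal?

Standard divisor 2190346/62 ≈ 35328.161; standard quotas: Red 8.521, Violet 7.550, Amber 6.719, Teal 13.457, Silver 5.205, Gold 5.517, Blue 6.696, Green 8.334.
Rounding up gives 9, 8, 7, 14, 6, 6, 7, 9 = 66 seats, so the divisor must be adjusted.
With modified divisor 37900: modified quotas Red 7.943, Violet 7.038, Amber 6.263, Teal 12.544, Silver 4.852, Gold 5.142, Blue 6.242, Green 7.769.
Rounding up: Red 8, Violet 8, Amber 7, Teal 13, Silver 5, Gold 6, Blue 7, Green 8 (total 62).
Teal receives 13.

13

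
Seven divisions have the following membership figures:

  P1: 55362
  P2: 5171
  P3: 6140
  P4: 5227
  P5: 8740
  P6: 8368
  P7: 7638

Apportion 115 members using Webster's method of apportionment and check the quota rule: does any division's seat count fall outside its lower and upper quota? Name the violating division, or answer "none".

Standard quotas: P1 65.876, P2 6.153, P3 7.306, P4 6.220, P5 10.400, P6 9.957, P7 9.089.
Webster allocation: P1 67, P2 6, P3 7, P4 6, P5 10, P6 10, P7 9.
P1 has quota 65.876 (lower 65, upper 66) but receives 67 — outside the quota interval.

P1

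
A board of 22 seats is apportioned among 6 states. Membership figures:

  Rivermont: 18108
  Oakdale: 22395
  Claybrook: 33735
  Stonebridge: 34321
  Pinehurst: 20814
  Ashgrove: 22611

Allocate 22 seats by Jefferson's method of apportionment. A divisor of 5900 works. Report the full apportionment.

With modified divisor 5900: modified quotas Rivermont 3.069, Oakdale 3.796, Claybrook 5.718, Stonebridge 5.817, Pinehurst 3.528, Ashgrove 3.832.
Rounding down: Rivermont 3, Oakdale 3, Claybrook 5, Stonebridge 5, Pinehurst 3, Ashgrove 3 (total 22).

Rivermont: 3; Oakdale: 3; Claybrook: 5; Stonebridge: 5; Pinehurst: 3; Ashgrove: 3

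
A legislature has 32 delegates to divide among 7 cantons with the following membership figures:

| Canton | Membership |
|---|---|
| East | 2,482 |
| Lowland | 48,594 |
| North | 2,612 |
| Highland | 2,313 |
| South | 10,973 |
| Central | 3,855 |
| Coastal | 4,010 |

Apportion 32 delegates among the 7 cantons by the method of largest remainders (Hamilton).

The standard divisor is 74839/32 ≈ 2338.719.
Standard quotas: East 1.0613, Lowland 20.7780, North 1.1169, Highland 0.9890, South 4.6919, Central 1.6483, Coastal 1.7146.
Lower quotas: East 1, Lowland 20, North 1, Highland 0, South 4, Central 1, Coastal 1 (sum 28, leaving 4 seats).
Remainders in descending order: Highland 0.9890, Lowland 0.7780, Coastal 0.7146, South 0.6919, Central 0.6483, North 0.1169, East 0.0613.
The surplus seats go to Highland, Lowland, Coastal, South.

East 1; Lowland 21; North 1; Highland 1; South 5; Central 1; Coastal 2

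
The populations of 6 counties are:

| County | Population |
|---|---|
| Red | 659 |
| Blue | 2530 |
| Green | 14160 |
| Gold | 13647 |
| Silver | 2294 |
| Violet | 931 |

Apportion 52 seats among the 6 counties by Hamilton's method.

Red=1, Blue=4, Green=22, Gold=21, Silver=3, Violet=1

Standard divisor: 34221 ÷ 52 ≈ 658.096.
Standard quotas: Red 1.0014, Blue 3.8444, Green 21.5166, Gold 20.7371, Silver 3.4858, Violet 1.4147.
Lower quotas: Red 1, Blue 3, Green 21, Gold 20, Silver 3, Violet 1 (sum 49, leaving 3 seats).
Remainders in descending order: Blue 0.8444, Gold 0.7371, Green 0.5166, Silver 0.4858, Violet 0.4147, Red 0.0014.
The surplus seats go to Blue, Gold, Green.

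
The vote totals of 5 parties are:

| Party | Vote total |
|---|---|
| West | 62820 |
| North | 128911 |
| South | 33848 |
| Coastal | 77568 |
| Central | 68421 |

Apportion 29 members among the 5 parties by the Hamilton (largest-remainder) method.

Standard divisor: 371568 ÷ 29 ≈ 12812.69.
Standard quotas: West 4.9030, North 10.0612, South 2.6418, Coastal 6.0540, Central 5.3401.
Lower quotas: West 4, North 10, South 2, Coastal 6, Central 5 (sum 27, leaving 2 seats).
Remainders in descending order: West 0.9030, South 0.6418, Central 0.3401, North 0.0612, Coastal 0.0540.
Largest remainders: West, South receive the extra seats.

West=5, North=10, South=3, Coastal=6, Central=5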